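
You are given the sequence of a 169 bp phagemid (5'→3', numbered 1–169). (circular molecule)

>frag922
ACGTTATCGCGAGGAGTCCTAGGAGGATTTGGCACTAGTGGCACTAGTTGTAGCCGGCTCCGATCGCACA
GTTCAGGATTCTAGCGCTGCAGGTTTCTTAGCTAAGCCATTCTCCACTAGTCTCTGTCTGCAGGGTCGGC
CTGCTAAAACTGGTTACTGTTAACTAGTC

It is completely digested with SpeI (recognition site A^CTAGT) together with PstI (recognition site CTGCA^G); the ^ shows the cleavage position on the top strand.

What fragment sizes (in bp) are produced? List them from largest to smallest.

SpeI sites (ACTAGT) start at positions 34, 43, 116, 163.
SpeI cuts after the first base of each site, so after positions 34, 43, 116, 163.
PstI sites (CTGCAG) start at positions 87, 128.
PstI cuts after base 5 of each site (before the last base), so after positions 91, 132.
Combined cut positions: 34, 43, 91, 116, 132, 163.
Circular molecule, 6 cuts → 6 fragments:
  35–43 → 9 bp
  44–91 → 48 bp
  92–116 → 25 bp
  117–132 → 16 bp
  133–163 → 31 bp
  164–169 then 1–34 → 6 + 34 = 40 bp
Sorted largest to smallest: 48, 40, 31, 25, 16, 9 bp.

48, 40, 31, 25, 16, 9 bp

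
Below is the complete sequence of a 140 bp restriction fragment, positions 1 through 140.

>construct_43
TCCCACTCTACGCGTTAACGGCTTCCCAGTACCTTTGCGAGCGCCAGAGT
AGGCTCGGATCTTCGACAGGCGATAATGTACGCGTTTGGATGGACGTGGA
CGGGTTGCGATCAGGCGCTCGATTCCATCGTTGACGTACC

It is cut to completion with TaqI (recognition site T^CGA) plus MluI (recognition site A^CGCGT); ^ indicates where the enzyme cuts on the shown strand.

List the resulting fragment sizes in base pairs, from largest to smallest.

TaqI sites (TCGA) start at positions 63, 119.
TaqI cuts after the first base of each site, so after positions 63, 119.
MluI sites (ACGCGT) start at positions 10, 80.
MluI cuts after the first base of each site, so after positions 10, 80.
Combined cut positions: 10, 63, 80, 119.
Linear molecule, 4 cuts → 5 fragments:
  1–10 → 10 bp
  11–63 → 53 bp
  64–80 → 17 bp
  81–119 → 39 bp
  120–140 → 21 bp
Sorted largest to smallest: 53, 39, 21, 17, 10 bp.

53, 39, 21, 17, 10 bp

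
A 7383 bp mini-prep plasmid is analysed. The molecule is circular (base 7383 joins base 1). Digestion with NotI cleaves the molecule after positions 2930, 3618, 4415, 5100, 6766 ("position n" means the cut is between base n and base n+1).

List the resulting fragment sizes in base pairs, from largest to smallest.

Circular molecule, 5 cuts → 5 fragments:
  3618 − 2930 = 688 bp
  4415 − 3618 = 797 bp
  5100 − 4415 = 685 bp
  6766 − 5100 = 1666 bp
  wrap: 7383 − 6766 + 2930 = 3547 bp
Sorted largest to smallest: 3547, 1666, 797, 688, 685 bp.

3547, 1666, 797, 688, 685 bp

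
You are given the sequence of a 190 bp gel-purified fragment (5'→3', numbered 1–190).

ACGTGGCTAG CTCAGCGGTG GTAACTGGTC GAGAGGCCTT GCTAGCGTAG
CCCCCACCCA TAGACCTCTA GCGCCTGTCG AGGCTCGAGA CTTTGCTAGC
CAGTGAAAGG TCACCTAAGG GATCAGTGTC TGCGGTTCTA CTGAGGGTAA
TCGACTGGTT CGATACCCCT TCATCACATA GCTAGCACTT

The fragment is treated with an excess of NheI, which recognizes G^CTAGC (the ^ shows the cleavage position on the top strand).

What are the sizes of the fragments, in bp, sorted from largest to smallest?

86, 54, 35, 9, 6 bp

NheI sites (GCTAGC) start at positions 6, 41, 95, 181.
NheI cuts after the first base of each site, so after positions 6, 41, 95, 181.
Linear molecule, 4 cuts → 5 fragments:
  1–6 → 6 bp
  7–41 → 35 bp
  42–95 → 54 bp
  96–181 → 86 bp
  182–190 → 9 bp
Sorted largest to smallest: 86, 54, 35, 9, 6 bp.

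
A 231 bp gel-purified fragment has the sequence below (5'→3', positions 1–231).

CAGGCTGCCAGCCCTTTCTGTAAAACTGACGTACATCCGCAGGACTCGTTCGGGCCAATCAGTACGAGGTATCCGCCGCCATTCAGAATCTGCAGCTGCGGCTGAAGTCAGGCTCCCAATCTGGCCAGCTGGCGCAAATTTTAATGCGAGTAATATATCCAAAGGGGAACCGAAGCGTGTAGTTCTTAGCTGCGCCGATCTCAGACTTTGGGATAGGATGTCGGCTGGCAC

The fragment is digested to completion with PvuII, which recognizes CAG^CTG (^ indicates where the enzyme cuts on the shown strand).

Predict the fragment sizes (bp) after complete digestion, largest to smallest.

PvuII sites (CAGCTG) start at positions 93, 126.
PvuII cuts after base 3 of each site, so after positions 95, 128.
Linear molecule, 2 cuts → 3 fragments:
  1–95 → 95 bp
  96–128 → 33 bp
  129–231 → 103 bp
Sorted largest to smallest: 103, 95, 33 bp.

103, 95, 33 bp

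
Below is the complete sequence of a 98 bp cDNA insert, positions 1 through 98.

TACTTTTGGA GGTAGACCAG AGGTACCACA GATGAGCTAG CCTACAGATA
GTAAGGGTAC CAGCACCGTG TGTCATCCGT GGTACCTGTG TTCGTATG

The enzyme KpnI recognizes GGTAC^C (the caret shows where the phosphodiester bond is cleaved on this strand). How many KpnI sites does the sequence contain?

3

GGTACC occurs starting at positions 22, 56, 81.
KpnI cuts at 3 sites.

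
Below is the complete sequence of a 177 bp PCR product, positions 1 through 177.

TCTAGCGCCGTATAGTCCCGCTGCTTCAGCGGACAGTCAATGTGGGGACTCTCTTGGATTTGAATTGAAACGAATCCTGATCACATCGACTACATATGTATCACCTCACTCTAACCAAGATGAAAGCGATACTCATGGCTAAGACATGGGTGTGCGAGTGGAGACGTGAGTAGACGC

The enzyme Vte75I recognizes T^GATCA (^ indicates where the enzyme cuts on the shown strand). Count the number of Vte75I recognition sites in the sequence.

TGATCA occurs starting at position 78.
Vte75I cuts at 1 site.

1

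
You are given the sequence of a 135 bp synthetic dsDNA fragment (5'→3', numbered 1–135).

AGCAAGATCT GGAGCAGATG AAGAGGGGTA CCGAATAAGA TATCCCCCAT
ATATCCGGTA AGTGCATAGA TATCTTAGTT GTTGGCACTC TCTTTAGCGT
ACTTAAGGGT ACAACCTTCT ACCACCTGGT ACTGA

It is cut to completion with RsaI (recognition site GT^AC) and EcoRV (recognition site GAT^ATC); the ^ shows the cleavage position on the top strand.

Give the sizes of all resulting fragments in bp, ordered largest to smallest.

RsaI sites (GTAC) start at positions 28, 99, 109, 129.
RsaI cuts after base 2 of each site, so after positions 29, 100, 110, 130.
EcoRV sites (GATATC) start at positions 39, 69.
EcoRV cuts after base 3 of each site, so after positions 41, 71.
Combined cut positions: 29, 41, 71, 100, 110, 130.
Linear molecule, 6 cuts → 7 fragments:
  1–29 → 29 bp
  30–41 → 12 bp
  42–71 → 30 bp
  72–100 → 29 bp
  101–110 → 10 bp
  111–130 → 20 bp
  131–135 → 5 bp
Sorted largest to smallest: 30, 29, 29, 20, 12, 10, 5 bp.

30, 29, 29, 20, 12, 10, 5 bp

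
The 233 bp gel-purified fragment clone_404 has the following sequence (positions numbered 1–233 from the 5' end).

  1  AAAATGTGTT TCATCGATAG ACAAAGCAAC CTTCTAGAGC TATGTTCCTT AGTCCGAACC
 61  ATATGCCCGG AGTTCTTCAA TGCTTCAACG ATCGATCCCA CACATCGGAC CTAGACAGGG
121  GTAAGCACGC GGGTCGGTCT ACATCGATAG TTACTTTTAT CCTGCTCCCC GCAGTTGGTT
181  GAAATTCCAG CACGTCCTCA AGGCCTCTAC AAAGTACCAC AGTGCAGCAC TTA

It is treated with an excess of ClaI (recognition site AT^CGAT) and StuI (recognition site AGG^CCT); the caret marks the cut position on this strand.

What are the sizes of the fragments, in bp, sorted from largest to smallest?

78, 59, 52, 30, 14 bp

ClaI sites (ATCGAT) start at positions 13, 91, 143.
ClaI cuts after base 2 of each site, so after positions 14, 92, 144.
The StuI site (AGGCCT) starts at position 201.
StuI cuts after base 3 of each site, so after position 203.
Combined cut positions: 14, 92, 144, 203.
Linear molecule, 4 cuts → 5 fragments:
  1–14 → 14 bp
  15–92 → 78 bp
  93–144 → 52 bp
  145–203 → 59 bp
  204–233 → 30 bp
Sorted largest to smallest: 78, 59, 52, 30, 14 bp.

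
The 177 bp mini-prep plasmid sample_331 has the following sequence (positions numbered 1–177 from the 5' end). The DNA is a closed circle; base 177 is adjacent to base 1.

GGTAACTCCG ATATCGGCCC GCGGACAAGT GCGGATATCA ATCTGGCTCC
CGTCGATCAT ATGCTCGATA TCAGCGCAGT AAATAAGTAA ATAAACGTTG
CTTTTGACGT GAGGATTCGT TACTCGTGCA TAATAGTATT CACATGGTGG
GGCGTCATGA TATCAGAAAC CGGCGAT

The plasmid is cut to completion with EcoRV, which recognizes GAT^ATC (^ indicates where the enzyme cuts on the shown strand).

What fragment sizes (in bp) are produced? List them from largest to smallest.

EcoRV sites (GATATC) start at positions 10, 34, 67, 159.
EcoRV cuts after base 3 of each site, so after positions 12, 36, 69, 161.
Circular molecule, 4 cuts → 4 fragments:
  13–36 → 24 bp
  37–69 → 33 bp
  70–161 → 92 bp
  162–177 then 1–12 → 16 + 12 = 28 bp
Sorted largest to smallest: 92, 33, 28, 24 bp.

92, 33, 28, 24 bp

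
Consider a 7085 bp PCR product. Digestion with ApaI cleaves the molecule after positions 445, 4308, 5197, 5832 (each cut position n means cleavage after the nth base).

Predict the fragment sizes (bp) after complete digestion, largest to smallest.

Linear molecule, 4 cuts → 5 fragments:
  445 − 0 = 445 bp
  4308 − 445 = 3863 bp
  5197 − 4308 = 889 bp
  5832 − 5197 = 635 bp
  7085 − 5832 = 1253 bp
Sorted largest to smallest: 3863, 1253, 889, 635, 445 bp.

3863, 1253, 889, 635, 445 bp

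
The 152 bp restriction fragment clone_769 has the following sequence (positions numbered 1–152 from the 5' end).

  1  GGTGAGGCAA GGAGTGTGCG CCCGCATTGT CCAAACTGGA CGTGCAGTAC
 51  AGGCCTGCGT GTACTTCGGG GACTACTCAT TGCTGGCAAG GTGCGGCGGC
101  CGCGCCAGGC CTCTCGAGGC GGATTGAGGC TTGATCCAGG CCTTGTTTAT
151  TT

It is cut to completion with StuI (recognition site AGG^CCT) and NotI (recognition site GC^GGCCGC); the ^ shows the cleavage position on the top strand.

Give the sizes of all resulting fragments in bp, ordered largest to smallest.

StuI sites (AGGCCT) start at positions 51, 107, 138.
StuI cuts after base 3 of each site, so after positions 53, 109, 140.
The NotI site (GCGGCCGC) starts at position 96.
NotI cuts after base 2 of each site, so after position 97.
Combined cut positions: 53, 97, 109, 140.
Linear molecule, 4 cuts → 5 fragments:
  1–53 → 53 bp
  54–97 → 44 bp
  98–109 → 12 bp
  110–140 → 31 bp
  141–152 → 12 bp
Sorted largest to smallest: 53, 44, 31, 12, 12 bp.

53, 44, 31, 12, 12 bp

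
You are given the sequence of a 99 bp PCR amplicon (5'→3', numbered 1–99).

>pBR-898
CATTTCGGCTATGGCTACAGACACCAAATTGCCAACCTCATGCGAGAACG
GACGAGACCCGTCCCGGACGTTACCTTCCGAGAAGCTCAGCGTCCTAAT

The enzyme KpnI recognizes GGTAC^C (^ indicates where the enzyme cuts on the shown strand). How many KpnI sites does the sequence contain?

0

No occurrence of GGTACC is present in the sequence.
KpnI does not cut: 0 sites.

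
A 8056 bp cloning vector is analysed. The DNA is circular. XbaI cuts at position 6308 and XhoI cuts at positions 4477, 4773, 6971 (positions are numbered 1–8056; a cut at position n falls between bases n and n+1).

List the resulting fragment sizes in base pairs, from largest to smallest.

Combined cut positions (sorted): 4477, 4773, 6308, 6971.
Circular molecule, 4 cuts → 4 fragments:
  4773 − 4477 = 296 bp
  6308 − 4773 = 1535 bp
  6971 − 6308 = 663 bp
  wrap: 8056 − 6971 + 4477 = 5562 bp
Sorted largest to smallest: 5562, 1535, 663, 296 bp.

5562, 1535, 663, 296 bp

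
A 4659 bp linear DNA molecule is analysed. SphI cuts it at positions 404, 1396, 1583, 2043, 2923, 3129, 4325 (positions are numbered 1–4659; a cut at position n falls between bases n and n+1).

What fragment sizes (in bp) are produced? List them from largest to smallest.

1196, 992, 880, 460, 404, 334, 206, 187 bp

Linear molecule, 7 cuts → 8 fragments:
  404 − 0 = 404 bp
  1396 − 404 = 992 bp
  1583 − 1396 = 187 bp
  2043 − 1583 = 460 bp
  2923 − 2043 = 880 bp
  3129 − 2923 = 206 bp
  4325 − 3129 = 1196 bp
  4659 − 4325 = 334 bp
Sorted largest to smallest: 1196, 992, 880, 460, 404, 334, 206, 187 bp.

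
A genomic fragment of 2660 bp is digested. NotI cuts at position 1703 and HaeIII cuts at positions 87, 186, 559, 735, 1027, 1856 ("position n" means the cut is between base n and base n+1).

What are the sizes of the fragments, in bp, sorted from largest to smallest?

Combined cut positions (sorted): 87, 186, 559, 735, 1027, 1703, 1856.
Linear molecule, 7 cuts → 8 fragments:
  87 − 0 = 87 bp
  186 − 87 = 99 bp
  559 − 186 = 373 bp
  735 − 559 = 176 bp
  1027 − 735 = 292 bp
  1703 − 1027 = 676 bp
  1856 − 1703 = 153 bp
  2660 − 1856 = 804 bp
Sorted largest to smallest: 804, 676, 373, 292, 176, 153, 99, 87 bp.

804, 676, 373, 292, 176, 153, 99, 87 bp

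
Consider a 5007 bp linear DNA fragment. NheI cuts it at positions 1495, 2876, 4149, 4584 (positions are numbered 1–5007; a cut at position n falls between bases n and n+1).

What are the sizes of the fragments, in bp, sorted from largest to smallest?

1495, 1381, 1273, 435, 423 bp

Linear molecule, 4 cuts → 5 fragments:
  1495 − 0 = 1495 bp
  2876 − 1495 = 1381 bp
  4149 − 2876 = 1273 bp
  4584 − 4149 = 435 bp
  5007 − 4584 = 423 bp
Sorted largest to smallest: 1495, 1381, 1273, 435, 423 bp.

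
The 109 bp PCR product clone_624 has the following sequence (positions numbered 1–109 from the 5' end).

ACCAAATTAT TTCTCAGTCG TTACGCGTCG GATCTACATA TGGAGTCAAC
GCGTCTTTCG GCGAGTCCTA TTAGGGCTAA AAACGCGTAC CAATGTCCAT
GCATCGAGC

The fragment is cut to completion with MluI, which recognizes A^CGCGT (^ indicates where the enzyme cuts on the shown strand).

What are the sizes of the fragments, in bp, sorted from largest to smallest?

34, 26, 26, 23 bp

MluI sites (ACGCGT) start at positions 23, 49, 83.
MluI cuts after the first base of each site, so after positions 23, 49, 83.
Linear molecule, 3 cuts → 4 fragments:
  1–23 → 23 bp
  24–49 → 26 bp
  50–83 → 34 bp
  84–109 → 26 bp
Sorted largest to smallest: 34, 26, 26, 23 bp.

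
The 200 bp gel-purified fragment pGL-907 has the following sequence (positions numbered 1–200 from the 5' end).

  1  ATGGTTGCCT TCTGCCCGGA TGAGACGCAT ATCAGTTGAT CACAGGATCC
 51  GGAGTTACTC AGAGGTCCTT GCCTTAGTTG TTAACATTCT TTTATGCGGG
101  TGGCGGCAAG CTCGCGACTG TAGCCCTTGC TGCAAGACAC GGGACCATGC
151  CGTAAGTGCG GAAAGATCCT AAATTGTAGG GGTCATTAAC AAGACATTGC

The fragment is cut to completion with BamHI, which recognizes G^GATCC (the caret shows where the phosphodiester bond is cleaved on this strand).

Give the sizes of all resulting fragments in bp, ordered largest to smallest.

The BamHI site (GGATCC) starts at position 45.
BamHI cuts after the first base of each site, so after position 45.
Linear molecule, 1 cut → 2 fragments:
  1–45 → 45 bp
  46–200 → 155 bp
Sorted largest to smallest: 155, 45 bp.

155, 45 bp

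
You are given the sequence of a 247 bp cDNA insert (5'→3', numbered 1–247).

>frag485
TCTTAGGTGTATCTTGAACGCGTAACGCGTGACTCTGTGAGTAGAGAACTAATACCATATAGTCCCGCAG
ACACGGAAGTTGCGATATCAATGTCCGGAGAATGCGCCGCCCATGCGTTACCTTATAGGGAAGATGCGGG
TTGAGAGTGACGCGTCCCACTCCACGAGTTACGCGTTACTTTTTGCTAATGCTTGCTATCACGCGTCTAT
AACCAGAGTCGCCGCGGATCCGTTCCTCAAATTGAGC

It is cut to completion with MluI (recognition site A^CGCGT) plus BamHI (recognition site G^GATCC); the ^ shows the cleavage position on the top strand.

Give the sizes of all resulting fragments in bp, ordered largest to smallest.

125, 30, 25, 21, 21, 18, 7 bp

MluI sites (ACGCGT) start at positions 18, 25, 150, 171, 201.
MluI cuts after the first base of each site, so after positions 18, 25, 150, 171, 201.
The BamHI site (GGATCC) starts at position 226.
BamHI cuts after the first base of each site, so after position 226.
Combined cut positions: 18, 25, 150, 171, 201, 226.
Linear molecule, 6 cuts → 7 fragments:
  1–18 → 18 bp
  19–25 → 7 bp
  26–150 → 125 bp
  151–171 → 21 bp
  172–201 → 30 bp
  202–226 → 25 bp
  227–247 → 21 bp
Sorted largest to smallest: 125, 30, 25, 21, 21, 18, 7 bp.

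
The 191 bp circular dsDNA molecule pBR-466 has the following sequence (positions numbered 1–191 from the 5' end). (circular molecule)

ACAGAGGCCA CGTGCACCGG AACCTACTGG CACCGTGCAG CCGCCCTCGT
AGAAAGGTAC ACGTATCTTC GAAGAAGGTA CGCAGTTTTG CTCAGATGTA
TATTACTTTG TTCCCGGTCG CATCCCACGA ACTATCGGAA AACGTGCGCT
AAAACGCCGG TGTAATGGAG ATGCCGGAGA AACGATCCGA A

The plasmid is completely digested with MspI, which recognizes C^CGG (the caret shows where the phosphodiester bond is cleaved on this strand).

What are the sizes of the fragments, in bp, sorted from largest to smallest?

97, 43, 34, 17 bp

MspI sites (CCGG) start at positions 17, 114, 157, 174.
MspI cuts after the first base of each site, so after positions 17, 114, 157, 174.
Circular molecule, 4 cuts → 4 fragments:
  18–114 → 97 bp
  115–157 → 43 bp
  158–174 → 17 bp
  175–191 then 1–17 → 17 + 17 = 34 bp
Sorted largest to smallest: 97, 43, 34, 17 bp.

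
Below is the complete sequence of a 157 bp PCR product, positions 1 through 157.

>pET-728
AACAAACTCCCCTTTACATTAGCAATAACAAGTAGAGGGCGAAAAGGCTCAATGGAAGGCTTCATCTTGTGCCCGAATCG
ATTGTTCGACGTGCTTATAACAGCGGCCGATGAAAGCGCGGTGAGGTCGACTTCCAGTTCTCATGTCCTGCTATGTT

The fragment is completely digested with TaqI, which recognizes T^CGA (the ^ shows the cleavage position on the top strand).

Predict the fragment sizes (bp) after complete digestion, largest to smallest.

78, 41, 30, 8 bp

TaqI sites (TCGA) start at positions 78, 86, 127.
TaqI cuts after the first base of each site, so after positions 78, 86, 127.
Linear molecule, 3 cuts → 4 fragments:
  1–78 → 78 bp
  79–86 → 8 bp
  87–127 → 41 bp
  128–157 → 30 bp
Sorted largest to smallest: 78, 41, 30, 8 bp.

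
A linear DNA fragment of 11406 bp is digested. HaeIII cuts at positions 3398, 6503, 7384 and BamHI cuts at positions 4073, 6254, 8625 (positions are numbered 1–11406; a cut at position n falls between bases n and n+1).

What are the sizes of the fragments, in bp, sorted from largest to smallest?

3398, 2781, 2181, 1241, 881, 675, 249 bp

Combined cut positions (sorted): 3398, 4073, 6254, 6503, 7384, 8625.
Linear molecule, 6 cuts → 7 fragments:
  3398 − 0 = 3398 bp
  4073 − 3398 = 675 bp
  6254 − 4073 = 2181 bp
  6503 − 6254 = 249 bp
  7384 − 6503 = 881 bp
  8625 − 7384 = 1241 bp
  11406 − 8625 = 2781 bp
Sorted largest to smallest: 3398, 2781, 2181, 1241, 881, 675, 249 bp.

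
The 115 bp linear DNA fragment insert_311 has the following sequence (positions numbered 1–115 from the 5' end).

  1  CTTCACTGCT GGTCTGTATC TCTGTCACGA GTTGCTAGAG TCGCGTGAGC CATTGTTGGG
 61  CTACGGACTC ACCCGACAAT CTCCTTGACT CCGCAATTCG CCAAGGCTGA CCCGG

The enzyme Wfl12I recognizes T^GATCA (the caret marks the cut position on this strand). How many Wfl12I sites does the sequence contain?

0

No occurrence of TGATCA is present in the sequence.
Wfl12I does not cut: 0 sites.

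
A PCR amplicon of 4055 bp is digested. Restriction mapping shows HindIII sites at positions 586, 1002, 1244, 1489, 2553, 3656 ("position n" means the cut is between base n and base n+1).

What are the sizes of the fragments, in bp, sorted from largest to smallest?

1103, 1064, 586, 416, 399, 245, 242 bp

Linear molecule, 6 cuts → 7 fragments:
  586 − 0 = 586 bp
  1002 − 586 = 416 bp
  1244 − 1002 = 242 bp
  1489 − 1244 = 245 bp
  2553 − 1489 = 1064 bp
  3656 − 2553 = 1103 bp
  4055 − 3656 = 399 bp
Sorted largest to smallest: 1103, 1064, 586, 416, 399, 245, 242 bp.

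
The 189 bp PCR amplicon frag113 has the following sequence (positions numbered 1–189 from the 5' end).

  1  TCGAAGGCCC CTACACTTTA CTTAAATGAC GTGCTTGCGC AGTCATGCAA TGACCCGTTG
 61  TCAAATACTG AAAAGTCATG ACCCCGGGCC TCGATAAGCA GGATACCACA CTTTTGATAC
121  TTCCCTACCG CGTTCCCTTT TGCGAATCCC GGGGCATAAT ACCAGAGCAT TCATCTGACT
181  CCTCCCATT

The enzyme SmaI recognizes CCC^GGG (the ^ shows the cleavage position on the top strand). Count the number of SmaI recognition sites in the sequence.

CCCGGG occurs starting at positions 83, 148.
SmaI cuts at 2 sites.

2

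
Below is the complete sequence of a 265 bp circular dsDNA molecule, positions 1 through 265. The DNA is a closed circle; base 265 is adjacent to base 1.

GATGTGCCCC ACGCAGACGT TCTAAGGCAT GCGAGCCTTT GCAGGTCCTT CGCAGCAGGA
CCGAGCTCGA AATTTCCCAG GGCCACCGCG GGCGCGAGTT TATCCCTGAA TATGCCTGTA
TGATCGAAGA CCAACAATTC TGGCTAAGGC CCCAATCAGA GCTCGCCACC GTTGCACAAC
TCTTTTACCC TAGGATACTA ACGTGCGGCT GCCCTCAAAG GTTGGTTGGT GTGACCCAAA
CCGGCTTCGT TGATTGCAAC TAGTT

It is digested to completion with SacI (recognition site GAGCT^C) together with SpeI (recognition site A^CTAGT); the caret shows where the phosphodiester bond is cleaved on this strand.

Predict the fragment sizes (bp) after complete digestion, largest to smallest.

96, 96, 73 bp

SacI sites (GAGCTC) start at positions 63, 159.
SacI cuts after base 5 of each site (before the last base), so after positions 67, 163.
The SpeI site (ACTAGT) starts at position 259.
SpeI cuts after the first base of each site, so after position 259.
Combined cut positions: 67, 163, 259.
Circular molecule, 3 cuts → 3 fragments:
  68–163 → 96 bp
  164–259 → 96 bp
  260–265 then 1–67 → 6 + 67 = 73 bp
Sorted largest to smallest: 96, 96, 73 bp.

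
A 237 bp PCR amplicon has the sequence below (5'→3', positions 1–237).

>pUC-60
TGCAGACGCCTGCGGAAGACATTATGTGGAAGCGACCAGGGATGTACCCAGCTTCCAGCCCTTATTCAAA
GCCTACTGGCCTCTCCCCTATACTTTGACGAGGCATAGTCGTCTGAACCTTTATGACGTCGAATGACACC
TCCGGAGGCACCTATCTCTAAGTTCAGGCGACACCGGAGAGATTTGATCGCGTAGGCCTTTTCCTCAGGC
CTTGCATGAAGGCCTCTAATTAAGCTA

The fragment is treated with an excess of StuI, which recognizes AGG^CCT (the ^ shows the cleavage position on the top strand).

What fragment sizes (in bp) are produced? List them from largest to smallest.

StuI sites (AGGCCT) start at positions 194, 207, 220.
StuI cuts after base 3 of each site, so after positions 196, 209, 222.
Linear molecule, 3 cuts → 4 fragments:
  1–196 → 196 bp
  197–209 → 13 bp
  210–222 → 13 bp
  223–237 → 15 bp
Sorted largest to smallest: 196, 15, 13, 13 bp.

196, 15, 13, 13 bp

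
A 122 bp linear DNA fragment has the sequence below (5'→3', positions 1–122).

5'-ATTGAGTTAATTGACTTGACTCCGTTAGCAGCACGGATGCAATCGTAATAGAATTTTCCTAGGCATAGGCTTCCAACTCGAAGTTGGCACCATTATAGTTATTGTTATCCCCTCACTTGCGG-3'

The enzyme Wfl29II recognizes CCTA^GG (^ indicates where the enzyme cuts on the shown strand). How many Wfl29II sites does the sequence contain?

1

CCTAGG occurs starting at position 58.
Wfl29II cuts at 1 site.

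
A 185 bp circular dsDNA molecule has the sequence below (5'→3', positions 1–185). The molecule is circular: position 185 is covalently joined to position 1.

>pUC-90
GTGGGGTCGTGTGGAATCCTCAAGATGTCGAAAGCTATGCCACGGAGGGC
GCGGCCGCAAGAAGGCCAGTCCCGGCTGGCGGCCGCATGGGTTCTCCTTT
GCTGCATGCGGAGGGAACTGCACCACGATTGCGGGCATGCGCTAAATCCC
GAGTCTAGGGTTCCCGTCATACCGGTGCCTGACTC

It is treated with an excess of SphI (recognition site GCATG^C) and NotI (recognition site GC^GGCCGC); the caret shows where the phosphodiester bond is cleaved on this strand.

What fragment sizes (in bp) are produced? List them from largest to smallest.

SphI sites (GCATGC) start at positions 104, 135.
SphI cuts after base 5 of each site (before the last base), so after positions 108, 139.
NotI sites (GCGGCCGC) start at positions 51, 79.
NotI cuts after base 2 of each site, so after positions 52, 80.
Combined cut positions: 52, 80, 108, 139.
Circular molecule, 4 cuts → 4 fragments:
  53–80 → 28 bp
  81–108 → 28 bp
  109–139 → 31 bp
  140–185 then 1–52 → 46 + 52 = 98 bp
Sorted largest to smallest: 98, 31, 28, 28 bp.

98, 31, 28, 28 bp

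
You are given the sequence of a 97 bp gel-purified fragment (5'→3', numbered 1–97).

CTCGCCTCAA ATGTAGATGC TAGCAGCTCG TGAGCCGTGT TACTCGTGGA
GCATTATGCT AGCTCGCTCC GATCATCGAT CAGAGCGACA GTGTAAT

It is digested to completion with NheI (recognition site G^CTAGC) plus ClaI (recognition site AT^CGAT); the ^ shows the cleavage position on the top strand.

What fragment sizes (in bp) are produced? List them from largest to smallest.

NheI sites (GCTAGC) start at positions 19, 58.
NheI cuts after the first base of each site, so after positions 19, 58.
The ClaI site (ATCGAT) starts at position 75.
ClaI cuts after base 2 of each site, so after position 76.
Combined cut positions: 19, 58, 76.
Linear molecule, 3 cuts → 4 fragments:
  1–19 → 19 bp
  20–58 → 39 bp
  59–76 → 18 bp
  77–97 → 21 bp
Sorted largest to smallest: 39, 21, 19, 18 bp.

39, 21, 19, 18 bp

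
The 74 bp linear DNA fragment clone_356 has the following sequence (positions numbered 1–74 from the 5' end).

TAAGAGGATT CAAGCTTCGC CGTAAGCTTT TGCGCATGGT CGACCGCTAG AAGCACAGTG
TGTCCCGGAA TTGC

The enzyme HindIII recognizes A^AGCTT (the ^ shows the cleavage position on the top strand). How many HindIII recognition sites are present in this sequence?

AAGCTT occurs starting at positions 12, 24.
HindIII cuts at 2 sites.

2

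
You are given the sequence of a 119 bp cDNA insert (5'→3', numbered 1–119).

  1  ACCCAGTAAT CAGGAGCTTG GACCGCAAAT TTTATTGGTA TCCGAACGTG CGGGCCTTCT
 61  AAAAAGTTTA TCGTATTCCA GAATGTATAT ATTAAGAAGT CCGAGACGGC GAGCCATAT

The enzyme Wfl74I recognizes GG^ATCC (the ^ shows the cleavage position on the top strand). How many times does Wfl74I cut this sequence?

0

No occurrence of GGATCC is present in the sequence.
Wfl74I does not cut: 0 sites.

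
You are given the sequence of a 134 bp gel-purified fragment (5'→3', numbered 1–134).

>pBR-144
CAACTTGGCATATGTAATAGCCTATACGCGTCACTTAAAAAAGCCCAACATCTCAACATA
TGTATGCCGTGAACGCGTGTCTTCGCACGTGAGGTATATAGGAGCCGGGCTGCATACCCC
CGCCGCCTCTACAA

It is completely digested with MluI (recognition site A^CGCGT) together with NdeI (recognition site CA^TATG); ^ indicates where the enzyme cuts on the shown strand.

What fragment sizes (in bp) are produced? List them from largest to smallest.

MluI sites (ACGCGT) start at positions 26, 73.
MluI cuts after the first base of each site, so after positions 26, 73.
NdeI sites (CATATG) start at positions 9, 57.
NdeI cuts after base 2 of each site, so after positions 10, 58.
Combined cut positions: 10, 26, 58, 73.
Linear molecule, 4 cuts → 5 fragments:
  1–10 → 10 bp
  11–26 → 16 bp
  27–58 → 32 bp
  59–73 → 15 bp
  74–134 → 61 bp
Sorted largest to smallest: 61, 32, 16, 15, 10 bp.

61, 32, 16, 15, 10 bp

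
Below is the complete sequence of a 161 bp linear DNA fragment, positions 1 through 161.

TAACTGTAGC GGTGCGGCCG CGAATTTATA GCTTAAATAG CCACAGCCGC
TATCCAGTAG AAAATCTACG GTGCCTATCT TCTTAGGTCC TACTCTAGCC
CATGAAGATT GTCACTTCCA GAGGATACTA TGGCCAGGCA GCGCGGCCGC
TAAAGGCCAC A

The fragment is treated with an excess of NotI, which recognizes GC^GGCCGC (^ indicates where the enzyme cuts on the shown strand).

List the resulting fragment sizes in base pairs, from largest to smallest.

129, 17, 15 bp

NotI sites (GCGGCCGC) start at positions 14, 143.
NotI cuts after base 2 of each site, so after positions 15, 144.
Linear molecule, 2 cuts → 3 fragments:
  1–15 → 15 bp
  16–144 → 129 bp
  145–161 → 17 bp
Sorted largest to smallest: 129, 17, 15 bp.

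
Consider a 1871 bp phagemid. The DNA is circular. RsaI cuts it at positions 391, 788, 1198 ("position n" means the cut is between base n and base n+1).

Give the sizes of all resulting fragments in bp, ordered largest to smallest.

Circular molecule, 3 cuts → 3 fragments:
  788 − 391 = 397 bp
  1198 − 788 = 410 bp
  wrap: 1871 − 1198 + 391 = 1064 bp
Sorted largest to smallest: 1064, 410, 397 bp.

1064, 410, 397 bp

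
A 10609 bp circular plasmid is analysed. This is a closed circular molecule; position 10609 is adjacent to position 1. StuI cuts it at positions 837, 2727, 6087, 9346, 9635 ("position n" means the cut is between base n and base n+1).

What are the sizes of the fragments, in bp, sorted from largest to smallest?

Circular molecule, 5 cuts → 5 fragments:
  2727 − 837 = 1890 bp
  6087 − 2727 = 3360 bp
  9346 − 6087 = 3259 bp
  9635 − 9346 = 289 bp
  wrap: 10609 − 9635 + 837 = 1811 bp
Sorted largest to smallest: 3360, 3259, 1890, 1811, 289 bp.

3360, 3259, 1890, 1811, 289 bp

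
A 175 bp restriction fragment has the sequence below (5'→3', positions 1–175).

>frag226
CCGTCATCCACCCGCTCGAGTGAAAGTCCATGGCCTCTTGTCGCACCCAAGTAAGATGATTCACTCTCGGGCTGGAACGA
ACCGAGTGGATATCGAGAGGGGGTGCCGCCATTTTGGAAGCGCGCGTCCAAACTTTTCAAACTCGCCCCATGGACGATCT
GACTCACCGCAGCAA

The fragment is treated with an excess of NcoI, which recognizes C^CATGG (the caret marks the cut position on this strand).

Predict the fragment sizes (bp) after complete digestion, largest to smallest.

NcoI sites (CCATGG) start at positions 28, 148.
NcoI cuts after the first base of each site, so after positions 28, 148.
Linear molecule, 2 cuts → 3 fragments:
  1–28 → 28 bp
  29–148 → 120 bp
  149–175 → 27 bp
Sorted largest to smallest: 120, 28, 27 bp.

120, 28, 27 bp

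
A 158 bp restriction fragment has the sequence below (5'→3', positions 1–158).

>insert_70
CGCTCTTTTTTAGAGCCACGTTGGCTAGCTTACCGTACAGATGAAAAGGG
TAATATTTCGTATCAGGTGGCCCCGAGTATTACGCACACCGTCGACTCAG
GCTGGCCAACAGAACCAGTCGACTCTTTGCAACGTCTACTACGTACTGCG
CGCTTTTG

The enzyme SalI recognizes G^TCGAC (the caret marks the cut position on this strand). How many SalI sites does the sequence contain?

2

GTCGAC occurs starting at positions 91, 118.
SalI cuts at 2 sites.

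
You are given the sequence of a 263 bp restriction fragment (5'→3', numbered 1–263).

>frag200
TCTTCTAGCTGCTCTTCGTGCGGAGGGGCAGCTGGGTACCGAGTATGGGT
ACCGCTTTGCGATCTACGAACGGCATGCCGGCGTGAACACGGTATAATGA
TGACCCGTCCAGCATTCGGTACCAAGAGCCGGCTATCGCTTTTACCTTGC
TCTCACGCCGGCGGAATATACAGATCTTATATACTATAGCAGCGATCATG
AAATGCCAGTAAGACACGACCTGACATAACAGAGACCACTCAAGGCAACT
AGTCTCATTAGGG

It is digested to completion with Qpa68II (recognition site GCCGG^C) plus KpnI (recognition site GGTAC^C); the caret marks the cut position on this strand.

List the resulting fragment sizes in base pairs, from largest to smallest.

102, 41, 39, 29, 29, 13, 10 bp

Qpa68II sites (GCCGGC) start at positions 77, 128, 157.
Qpa68II cuts after base 5 of each site (before the last base), so after positions 81, 132, 161.
KpnI sites (GGTACC) start at positions 35, 48, 118.
KpnI cuts after base 5 of each site (before the last base), so after positions 39, 52, 122.
Combined cut positions: 39, 52, 81, 122, 132, 161.
Linear molecule, 6 cuts → 7 fragments:
  1–39 → 39 bp
  40–52 → 13 bp
  53–81 → 29 bp
  82–122 → 41 bp
  123–132 → 10 bp
  133–161 → 29 bp
  162–263 → 102 bp
Sorted largest to smallest: 102, 41, 39, 29, 29, 13, 10 bp.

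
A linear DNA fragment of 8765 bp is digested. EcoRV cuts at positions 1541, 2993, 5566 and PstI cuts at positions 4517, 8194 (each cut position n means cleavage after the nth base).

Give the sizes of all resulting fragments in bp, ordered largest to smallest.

2628, 1541, 1524, 1452, 1049, 571 bp

Combined cut positions (sorted): 1541, 2993, 4517, 5566, 8194.
Linear molecule, 5 cuts → 6 fragments:
  1541 − 0 = 1541 bp
  2993 − 1541 = 1452 bp
  4517 − 2993 = 1524 bp
  5566 − 4517 = 1049 bp
  8194 − 5566 = 2628 bp
  8765 − 8194 = 571 bp
Sorted largest to smallest: 2628, 1541, 1524, 1452, 1049, 571 bp.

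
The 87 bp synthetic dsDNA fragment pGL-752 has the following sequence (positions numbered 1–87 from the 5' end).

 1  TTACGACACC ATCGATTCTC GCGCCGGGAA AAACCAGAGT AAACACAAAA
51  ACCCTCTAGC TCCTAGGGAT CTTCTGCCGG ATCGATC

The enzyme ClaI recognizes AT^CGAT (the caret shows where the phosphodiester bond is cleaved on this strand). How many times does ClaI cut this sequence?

2

ATCGAT occurs starting at positions 11, 81.
ClaI cuts at 2 sites.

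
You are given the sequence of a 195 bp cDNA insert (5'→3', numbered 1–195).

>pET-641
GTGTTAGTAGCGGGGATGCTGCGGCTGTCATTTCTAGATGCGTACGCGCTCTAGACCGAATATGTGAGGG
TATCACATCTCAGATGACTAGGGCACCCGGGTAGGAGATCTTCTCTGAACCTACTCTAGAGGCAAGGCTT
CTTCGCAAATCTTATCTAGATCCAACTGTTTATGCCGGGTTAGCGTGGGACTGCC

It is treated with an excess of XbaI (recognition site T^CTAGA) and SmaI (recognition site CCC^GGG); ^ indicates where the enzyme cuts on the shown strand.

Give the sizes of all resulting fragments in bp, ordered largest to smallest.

XbaI sites (TCTAGA) start at positions 33, 50, 125, 155.
XbaI cuts after the first base of each site, so after positions 33, 50, 125, 155.
The SmaI site (CCCGGG) starts at position 96.
SmaI cuts after base 3 of each site, so after position 98.
Combined cut positions: 33, 50, 98, 125, 155.
Linear molecule, 5 cuts → 6 fragments:
  1–33 → 33 bp
  34–50 → 17 bp
  51–98 → 48 bp
  99–125 → 27 bp
  126–155 → 30 bp
  156–195 → 40 bp
Sorted largest to smallest: 48, 40, 33, 30, 27, 17 bp.

48, 40, 33, 30, 27, 17 bp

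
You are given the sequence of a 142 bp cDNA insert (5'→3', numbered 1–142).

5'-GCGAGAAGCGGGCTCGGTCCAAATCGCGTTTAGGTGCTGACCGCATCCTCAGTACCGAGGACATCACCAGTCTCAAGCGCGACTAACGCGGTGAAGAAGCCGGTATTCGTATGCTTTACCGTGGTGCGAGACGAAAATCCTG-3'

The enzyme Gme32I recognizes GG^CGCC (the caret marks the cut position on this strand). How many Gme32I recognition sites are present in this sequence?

No occurrence of GGCGCC is present in the sequence.
Gme32I does not cut: 0 sites.

0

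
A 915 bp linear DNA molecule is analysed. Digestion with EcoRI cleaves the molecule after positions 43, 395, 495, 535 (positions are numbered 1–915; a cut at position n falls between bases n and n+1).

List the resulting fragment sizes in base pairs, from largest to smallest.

380, 352, 100, 43, 40 bp

Linear molecule, 4 cuts → 5 fragments:
  43 − 0 = 43 bp
  395 − 43 = 352 bp
  495 − 395 = 100 bp
  535 − 495 = 40 bp
  915 − 535 = 380 bp
Sorted largest to smallest: 380, 352, 100, 43, 40 bp.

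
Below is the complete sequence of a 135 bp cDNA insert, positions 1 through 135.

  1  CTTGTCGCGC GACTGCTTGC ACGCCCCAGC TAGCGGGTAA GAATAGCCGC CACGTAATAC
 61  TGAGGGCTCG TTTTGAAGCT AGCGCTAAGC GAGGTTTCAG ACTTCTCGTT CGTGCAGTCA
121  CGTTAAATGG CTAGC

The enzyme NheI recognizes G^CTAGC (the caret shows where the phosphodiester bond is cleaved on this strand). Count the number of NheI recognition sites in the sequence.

3

GCTAGC occurs starting at positions 29, 78, 130.
NheI cuts at 3 sites.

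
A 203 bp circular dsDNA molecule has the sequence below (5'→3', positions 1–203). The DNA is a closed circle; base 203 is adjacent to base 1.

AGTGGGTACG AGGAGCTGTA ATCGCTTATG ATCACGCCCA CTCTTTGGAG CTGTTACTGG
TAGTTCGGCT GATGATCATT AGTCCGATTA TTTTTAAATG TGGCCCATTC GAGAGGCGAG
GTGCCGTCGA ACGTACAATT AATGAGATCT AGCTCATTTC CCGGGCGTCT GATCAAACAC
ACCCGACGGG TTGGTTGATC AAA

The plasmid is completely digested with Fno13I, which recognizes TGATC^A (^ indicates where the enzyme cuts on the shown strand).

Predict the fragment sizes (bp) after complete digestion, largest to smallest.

97, 44, 36, 26 bp

Fno13I sites (TGATCA) start at positions 29, 73, 170, 196.
Fno13I cuts after base 5 of each site (before the last base), so after positions 33, 77, 174, 200.
Circular molecule, 4 cuts → 4 fragments:
  34–77 → 44 bp
  78–174 → 97 bp
  175–200 → 26 bp
  201–203 then 1–33 → 3 + 33 = 36 bp
Sorted largest to smallest: 97, 44, 36, 26 bp.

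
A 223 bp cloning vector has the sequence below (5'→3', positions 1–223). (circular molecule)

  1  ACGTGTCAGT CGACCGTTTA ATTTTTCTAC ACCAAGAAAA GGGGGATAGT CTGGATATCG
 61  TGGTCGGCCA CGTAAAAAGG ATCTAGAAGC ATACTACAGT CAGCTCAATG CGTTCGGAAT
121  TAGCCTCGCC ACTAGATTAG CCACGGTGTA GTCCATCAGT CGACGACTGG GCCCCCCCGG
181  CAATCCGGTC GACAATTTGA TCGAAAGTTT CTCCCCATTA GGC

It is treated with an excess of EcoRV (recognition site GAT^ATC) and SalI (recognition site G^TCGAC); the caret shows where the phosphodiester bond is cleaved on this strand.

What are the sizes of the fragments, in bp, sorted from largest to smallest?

103, 47, 44, 29 bp

The EcoRV site (GATATC) starts at position 54.
EcoRV cuts after base 3 of each site, so after position 56.
SalI sites (GTCGAC) start at positions 9, 159, 188.
SalI cuts after the first base of each site, so after positions 9, 159, 188.
Combined cut positions: 9, 56, 159, 188.
Circular molecule, 4 cuts → 4 fragments:
  10–56 → 47 bp
  57–159 → 103 bp
  160–188 → 29 bp
  189–223 then 1–9 → 35 + 9 = 44 bp
Sorted largest to smallest: 103, 47, 44, 29 bp.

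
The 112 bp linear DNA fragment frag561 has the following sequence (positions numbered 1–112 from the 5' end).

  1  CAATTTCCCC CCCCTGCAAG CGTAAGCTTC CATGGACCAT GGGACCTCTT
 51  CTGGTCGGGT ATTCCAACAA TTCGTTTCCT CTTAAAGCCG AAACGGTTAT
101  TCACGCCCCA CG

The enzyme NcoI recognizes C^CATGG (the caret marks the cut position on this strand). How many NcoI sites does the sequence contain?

CCATGG occurs starting at positions 30, 37.
NcoI cuts at 2 sites.

2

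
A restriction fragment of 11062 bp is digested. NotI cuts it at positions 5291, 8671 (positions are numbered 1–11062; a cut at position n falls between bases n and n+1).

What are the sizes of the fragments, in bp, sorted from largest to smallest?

Linear molecule, 2 cuts → 3 fragments:
  5291 − 0 = 5291 bp
  8671 − 5291 = 3380 bp
  11062 − 8671 = 2391 bp
Sorted largest to smallest: 5291, 3380, 2391 bp.

5291, 3380, 2391 bp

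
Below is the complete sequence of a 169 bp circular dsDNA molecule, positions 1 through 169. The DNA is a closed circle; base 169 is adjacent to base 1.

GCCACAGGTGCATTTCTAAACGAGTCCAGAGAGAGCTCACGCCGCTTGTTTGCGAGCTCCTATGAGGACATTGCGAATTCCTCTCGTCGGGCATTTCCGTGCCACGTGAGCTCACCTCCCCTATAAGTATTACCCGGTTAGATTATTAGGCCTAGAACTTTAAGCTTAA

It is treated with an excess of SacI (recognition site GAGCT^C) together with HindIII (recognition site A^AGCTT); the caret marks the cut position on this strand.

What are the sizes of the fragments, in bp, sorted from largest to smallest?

SacI sites (GAGCTC) start at positions 33, 54, 108.
SacI cuts after base 5 of each site (before the last base), so after positions 37, 58, 112.
The HindIII site (AAGCTT) starts at position 162.
HindIII cuts after the first base of each site, so after position 162.
Combined cut positions: 37, 58, 112, 162.
Circular molecule, 4 cuts → 4 fragments:
  38–58 → 21 bp
  59–112 → 54 bp
  113–162 → 50 bp
  163–169 then 1–37 → 7 + 37 = 44 bp
Sorted largest to smallest: 54, 50, 44, 21 bp.

54, 50, 44, 21 bp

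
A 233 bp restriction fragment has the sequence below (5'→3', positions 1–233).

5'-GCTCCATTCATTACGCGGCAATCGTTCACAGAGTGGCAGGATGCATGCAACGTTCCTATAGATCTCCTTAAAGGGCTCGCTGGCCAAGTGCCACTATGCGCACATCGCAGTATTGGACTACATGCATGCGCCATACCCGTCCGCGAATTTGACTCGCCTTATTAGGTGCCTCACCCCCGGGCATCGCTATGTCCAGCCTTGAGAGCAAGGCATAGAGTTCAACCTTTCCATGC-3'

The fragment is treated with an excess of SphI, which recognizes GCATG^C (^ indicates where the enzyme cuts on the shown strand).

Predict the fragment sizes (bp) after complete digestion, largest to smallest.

105, 81, 47 bp

SphI sites (GCATGC) start at positions 43, 124.
SphI cuts after base 5 of each site (before the last base), so after positions 47, 128.
Linear molecule, 2 cuts → 3 fragments:
  1–47 → 47 bp
  48–128 → 81 bp
  129–233 → 105 bp
Sorted largest to smallest: 105, 81, 47 bp.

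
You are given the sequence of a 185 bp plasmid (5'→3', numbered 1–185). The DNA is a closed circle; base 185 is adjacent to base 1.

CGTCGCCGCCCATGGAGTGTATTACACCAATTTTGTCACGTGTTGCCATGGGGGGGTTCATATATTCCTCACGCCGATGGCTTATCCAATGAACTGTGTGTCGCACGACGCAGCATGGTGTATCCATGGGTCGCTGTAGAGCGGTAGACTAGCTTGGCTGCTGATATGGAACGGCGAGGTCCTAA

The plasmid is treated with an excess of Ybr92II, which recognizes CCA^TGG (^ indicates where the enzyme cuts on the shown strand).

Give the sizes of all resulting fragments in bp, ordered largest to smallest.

78, 71, 36 bp

Ybr92II sites (CCATGG) start at positions 10, 46, 124.
Ybr92II cuts after base 3 of each site, so after positions 12, 48, 126.
Circular molecule, 3 cuts → 3 fragments:
  13–48 → 36 bp
  49–126 → 78 bp
  127–185 then 1–12 → 59 + 12 = 71 bp
Sorted largest to smallest: 78, 71, 36 bp.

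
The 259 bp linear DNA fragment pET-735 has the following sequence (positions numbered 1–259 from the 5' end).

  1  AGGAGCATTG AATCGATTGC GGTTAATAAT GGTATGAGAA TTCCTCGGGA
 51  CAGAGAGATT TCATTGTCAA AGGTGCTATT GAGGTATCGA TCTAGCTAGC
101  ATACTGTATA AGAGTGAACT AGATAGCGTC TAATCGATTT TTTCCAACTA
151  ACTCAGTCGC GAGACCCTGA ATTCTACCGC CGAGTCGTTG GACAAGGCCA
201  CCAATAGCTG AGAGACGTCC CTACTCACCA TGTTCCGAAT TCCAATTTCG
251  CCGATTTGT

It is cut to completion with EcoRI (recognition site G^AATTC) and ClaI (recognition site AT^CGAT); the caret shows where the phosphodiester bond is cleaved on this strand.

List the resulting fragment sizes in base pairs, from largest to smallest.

EcoRI sites (GAATTC) start at positions 38, 169, 237.
EcoRI cuts after the first base of each site, so after positions 38, 169, 237.
ClaI sites (ATCGAT) start at positions 12, 86, 133.
ClaI cuts after base 2 of each site, so after positions 13, 87, 134.
Combined cut positions: 13, 38, 87, 134, 169, 237.
Linear molecule, 6 cuts → 7 fragments:
  1–13 → 13 bp
  14–38 → 25 bp
  39–87 → 49 bp
  88–134 → 47 bp
  135–169 → 35 bp
  170–237 → 68 bp
  238–259 → 22 bp
Sorted largest to smallest: 68, 49, 47, 35, 25, 22, 13 bp.

68, 49, 47, 35, 25, 22, 13 bp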